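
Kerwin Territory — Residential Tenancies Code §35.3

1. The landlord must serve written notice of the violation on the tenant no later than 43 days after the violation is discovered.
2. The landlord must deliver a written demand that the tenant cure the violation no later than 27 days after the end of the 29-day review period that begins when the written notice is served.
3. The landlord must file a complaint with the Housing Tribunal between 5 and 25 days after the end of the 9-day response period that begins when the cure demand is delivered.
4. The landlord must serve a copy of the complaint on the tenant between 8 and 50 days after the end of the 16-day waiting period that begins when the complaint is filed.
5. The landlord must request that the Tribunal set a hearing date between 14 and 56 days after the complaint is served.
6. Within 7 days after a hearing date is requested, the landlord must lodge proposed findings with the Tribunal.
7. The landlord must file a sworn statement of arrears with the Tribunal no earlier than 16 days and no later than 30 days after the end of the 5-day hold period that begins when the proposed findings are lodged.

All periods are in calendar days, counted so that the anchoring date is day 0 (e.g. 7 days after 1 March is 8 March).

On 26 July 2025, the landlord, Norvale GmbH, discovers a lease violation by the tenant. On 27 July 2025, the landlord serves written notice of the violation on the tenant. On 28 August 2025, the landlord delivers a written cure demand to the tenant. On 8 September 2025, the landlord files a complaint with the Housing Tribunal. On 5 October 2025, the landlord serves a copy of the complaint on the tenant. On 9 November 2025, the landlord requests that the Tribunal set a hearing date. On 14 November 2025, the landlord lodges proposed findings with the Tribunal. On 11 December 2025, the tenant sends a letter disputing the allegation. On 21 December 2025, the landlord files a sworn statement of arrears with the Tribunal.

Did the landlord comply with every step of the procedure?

Step 1 — counting 43 days from 26 July 2025 (when the violation is discovered) gives a deadline of 7 September 2025; done 27 July 2025 — timely.
Step 2 — counting 27 days from 25 August 2025 (end of the 29-day review period, which began when the written notice is served on 27 July 2025) gives a deadline of 21 September 2025; done 28 August 2025 — timely.
Step 3 — 5 and 25 days from 6 September 2025 (end of the 9-day response period, which began when the cure demand is delivered on 28 August 2025) are 11 September 2025 and 1 October 2025 respectively; 8 September 2025 is 3 days too early.

No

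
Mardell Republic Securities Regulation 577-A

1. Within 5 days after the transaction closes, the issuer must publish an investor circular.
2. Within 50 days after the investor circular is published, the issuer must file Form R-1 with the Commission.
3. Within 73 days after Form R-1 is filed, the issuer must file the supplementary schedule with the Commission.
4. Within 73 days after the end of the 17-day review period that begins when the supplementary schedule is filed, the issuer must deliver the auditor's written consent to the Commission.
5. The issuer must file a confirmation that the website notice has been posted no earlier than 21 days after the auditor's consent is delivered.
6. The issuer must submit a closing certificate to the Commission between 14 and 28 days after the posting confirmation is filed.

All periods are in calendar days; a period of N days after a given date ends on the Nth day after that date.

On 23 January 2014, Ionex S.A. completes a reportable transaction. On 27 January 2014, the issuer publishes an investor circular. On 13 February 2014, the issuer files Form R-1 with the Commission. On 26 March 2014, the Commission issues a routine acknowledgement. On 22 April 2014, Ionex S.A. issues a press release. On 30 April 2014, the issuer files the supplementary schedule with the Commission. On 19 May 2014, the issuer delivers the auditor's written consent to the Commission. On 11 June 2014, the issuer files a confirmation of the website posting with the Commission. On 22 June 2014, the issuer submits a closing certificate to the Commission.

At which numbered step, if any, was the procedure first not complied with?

Step 1 — counting 5 days from 23 January 2014 (when the transaction closes) gives a deadline of 28 January 2014; 27 January 2014 is within that limit.
Step 2 — counting 50 days from 27 January 2014 (when the investor circular is published) gives a deadline of 18 March 2014; done 13 February 2014 — timely.
Step 3 — counting 73 days from 13 February 2014 (when Form R-1 is filed) gives a deadline of 27 April 2014; 30 April 2014 misses that deadline by 3 days.
The procedure was therefore not followed at step 3.

Step 3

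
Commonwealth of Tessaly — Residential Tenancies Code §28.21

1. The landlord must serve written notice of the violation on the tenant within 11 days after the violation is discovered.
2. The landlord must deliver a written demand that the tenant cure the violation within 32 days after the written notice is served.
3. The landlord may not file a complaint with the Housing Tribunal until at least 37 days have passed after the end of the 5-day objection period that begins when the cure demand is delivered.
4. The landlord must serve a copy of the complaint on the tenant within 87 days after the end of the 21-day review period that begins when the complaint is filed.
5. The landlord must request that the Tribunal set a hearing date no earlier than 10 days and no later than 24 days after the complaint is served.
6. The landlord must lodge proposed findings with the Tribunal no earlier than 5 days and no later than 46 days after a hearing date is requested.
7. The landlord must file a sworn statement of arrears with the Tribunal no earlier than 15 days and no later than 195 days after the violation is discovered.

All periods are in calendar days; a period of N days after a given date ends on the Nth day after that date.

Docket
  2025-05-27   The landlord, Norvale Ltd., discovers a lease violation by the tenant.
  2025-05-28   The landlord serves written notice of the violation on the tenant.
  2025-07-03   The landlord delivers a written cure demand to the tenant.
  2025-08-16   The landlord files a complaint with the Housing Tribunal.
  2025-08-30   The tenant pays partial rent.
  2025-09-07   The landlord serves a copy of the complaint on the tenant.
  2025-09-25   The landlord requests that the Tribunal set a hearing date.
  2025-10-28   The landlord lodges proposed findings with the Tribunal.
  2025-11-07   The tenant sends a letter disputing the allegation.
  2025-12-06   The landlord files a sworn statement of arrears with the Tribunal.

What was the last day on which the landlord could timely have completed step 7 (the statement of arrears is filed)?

2025-12-08

Step 7 runs from 2025-05-27, when the violation is discovered. The window is 15–195 days after 2025-05-27; it closes on 2025-12-08.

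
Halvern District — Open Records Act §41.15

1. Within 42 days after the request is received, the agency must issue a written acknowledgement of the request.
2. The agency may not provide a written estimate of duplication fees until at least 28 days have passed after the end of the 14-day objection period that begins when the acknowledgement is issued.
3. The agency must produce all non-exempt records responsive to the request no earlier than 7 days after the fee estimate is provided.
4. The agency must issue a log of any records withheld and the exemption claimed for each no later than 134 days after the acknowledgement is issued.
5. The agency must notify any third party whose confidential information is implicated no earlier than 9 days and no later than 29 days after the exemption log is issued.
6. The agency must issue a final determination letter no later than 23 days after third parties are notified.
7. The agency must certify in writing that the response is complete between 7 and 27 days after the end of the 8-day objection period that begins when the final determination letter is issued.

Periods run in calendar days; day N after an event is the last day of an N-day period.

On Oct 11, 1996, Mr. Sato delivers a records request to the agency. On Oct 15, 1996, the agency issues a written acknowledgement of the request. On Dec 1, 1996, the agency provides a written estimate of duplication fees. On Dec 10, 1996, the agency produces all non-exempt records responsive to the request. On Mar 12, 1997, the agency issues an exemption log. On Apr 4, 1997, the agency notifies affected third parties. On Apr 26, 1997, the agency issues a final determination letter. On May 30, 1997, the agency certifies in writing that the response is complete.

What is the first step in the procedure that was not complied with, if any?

Step 4

Step 1: 42 days after Oct 11, 1996 (when the request is received) is Nov 22, 1996; Oct 15, 1996 is within that limit.
Step 2: the earliest permitted date is 28 days after Oct 29, 1996 (end of the 14-day objection period, which began when the acknowledgement is issued on Oct 15, 1996), i.e. Nov 26, 1996; done Dec 1, 1996 — permitted.
Step 3: the earliest permitted date is 7 days after Dec 1, 1996 (when the fee estimate is provided), i.e. Dec 8, 1996; Dec 10, 1996 is on or after that date.
Step 4: 134 days after Oct 15, 1996 (when the acknowledgement is issued) is Feb 26, 1997; done Mar 12, 1997 — 14 days late.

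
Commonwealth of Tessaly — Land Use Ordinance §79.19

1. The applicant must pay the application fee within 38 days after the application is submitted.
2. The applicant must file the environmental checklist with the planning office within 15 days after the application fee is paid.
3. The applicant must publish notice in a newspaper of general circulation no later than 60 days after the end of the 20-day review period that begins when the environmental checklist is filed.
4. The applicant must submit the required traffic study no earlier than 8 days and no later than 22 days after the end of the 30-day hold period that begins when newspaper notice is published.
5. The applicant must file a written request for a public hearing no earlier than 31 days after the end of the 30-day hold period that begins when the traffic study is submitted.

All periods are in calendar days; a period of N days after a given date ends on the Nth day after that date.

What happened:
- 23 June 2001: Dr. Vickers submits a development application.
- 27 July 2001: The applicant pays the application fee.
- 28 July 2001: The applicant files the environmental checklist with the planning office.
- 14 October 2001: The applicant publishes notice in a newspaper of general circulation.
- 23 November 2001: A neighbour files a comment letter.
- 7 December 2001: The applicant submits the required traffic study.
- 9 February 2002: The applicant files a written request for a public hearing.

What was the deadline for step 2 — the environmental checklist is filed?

11 August 2001

Step 2 runs from 27 July 2001, when the application fee is paid. 15 days after 27 July 2001 is 11 August 2001.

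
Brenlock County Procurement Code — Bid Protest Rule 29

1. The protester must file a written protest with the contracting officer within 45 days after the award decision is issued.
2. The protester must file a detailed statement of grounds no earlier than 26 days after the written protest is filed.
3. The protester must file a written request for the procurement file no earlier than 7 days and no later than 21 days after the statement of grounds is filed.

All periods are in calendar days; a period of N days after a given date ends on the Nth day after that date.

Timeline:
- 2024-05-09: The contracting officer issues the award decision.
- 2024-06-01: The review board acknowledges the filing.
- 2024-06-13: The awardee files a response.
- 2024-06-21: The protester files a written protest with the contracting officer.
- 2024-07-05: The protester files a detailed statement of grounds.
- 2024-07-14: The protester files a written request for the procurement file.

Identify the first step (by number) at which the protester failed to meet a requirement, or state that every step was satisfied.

(1) due by 2024-05-09 + 45 days = 2024-06-23; completed 2024-06-21, before the deadline.
(2) permitted from 2024-06-21 + 26 days = 2024-07-17 onward; acted on 2024-07-05, 12 days prematurely.
The analysis stops there.

Step 2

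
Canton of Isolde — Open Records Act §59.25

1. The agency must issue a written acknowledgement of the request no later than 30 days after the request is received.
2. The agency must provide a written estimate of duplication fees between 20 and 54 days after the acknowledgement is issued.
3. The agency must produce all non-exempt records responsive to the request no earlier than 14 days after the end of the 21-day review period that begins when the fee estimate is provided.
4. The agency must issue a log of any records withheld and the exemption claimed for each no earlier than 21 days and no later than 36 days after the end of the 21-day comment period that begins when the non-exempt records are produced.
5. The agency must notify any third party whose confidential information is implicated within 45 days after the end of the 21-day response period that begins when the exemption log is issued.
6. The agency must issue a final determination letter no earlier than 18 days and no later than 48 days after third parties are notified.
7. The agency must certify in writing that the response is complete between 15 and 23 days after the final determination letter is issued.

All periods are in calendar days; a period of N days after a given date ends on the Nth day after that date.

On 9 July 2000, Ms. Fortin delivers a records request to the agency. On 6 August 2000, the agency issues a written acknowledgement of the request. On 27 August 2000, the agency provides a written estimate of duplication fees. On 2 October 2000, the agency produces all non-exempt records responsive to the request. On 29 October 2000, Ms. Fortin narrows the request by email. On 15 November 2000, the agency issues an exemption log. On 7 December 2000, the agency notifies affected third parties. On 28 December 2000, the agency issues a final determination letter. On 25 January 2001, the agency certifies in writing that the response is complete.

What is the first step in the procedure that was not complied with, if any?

(1) due by 9 July 2000 + 30 days = 8 August 2000; done 6 August 2000 — timely.
(2) the permitted window runs from 6 August 2000 + 20 = 26 August 2000 to 6 August 2000 + 54 = 29 September 2000; done 27 August 2000 — within the window.
(3) permitted from 17 September 2000 + 14 days = 1 October 2000 onward; 2 October 2000 is on or after that date.
(4) the permitted window runs from 23 October 2000 + 21 = 13 November 2000 to 23 October 2000 + 36 = 28 November 2000; done 15 November 2000 — within the window.
(5) due by 6 December 2000 + 45 days = 20 January 2001; done 7 December 2000 — timely.
(6) the permitted window runs from 7 December 2000 + 18 = 25 December 2000 to 7 December 2000 + 48 = 24 January 2001; done 28 December 2000 — within the window.
(7) the permitted window runs from 28 December 2000 + 15 = 12 January 2001 to 28 December 2000 + 23 = 20 January 2001; 25 January 2001 is 5 days past the end of the window.

Step 7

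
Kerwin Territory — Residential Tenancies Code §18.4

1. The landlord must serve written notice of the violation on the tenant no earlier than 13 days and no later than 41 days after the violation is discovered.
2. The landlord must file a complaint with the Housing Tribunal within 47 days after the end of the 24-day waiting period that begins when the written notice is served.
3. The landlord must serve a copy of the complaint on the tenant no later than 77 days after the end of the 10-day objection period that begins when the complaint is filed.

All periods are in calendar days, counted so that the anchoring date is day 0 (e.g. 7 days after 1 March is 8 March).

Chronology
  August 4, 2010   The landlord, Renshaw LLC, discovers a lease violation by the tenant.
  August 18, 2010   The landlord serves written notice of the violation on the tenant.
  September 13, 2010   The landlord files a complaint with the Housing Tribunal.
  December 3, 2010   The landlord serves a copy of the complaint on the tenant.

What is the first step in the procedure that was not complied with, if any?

Step 1 — 13 and 41 days from August 4, 2010 (when the violation is discovered) are August 17, 2010 and September 14, 2010 respectively; done August 18, 2010 — within the window.
Step 2 — counting 47 days from September 11, 2010 (end of the 24-day waiting period, which began when the written notice is served on August 18, 2010) gives a deadline of October 28, 2010; done September 13, 2010 — timely.
Step 3 — counting 77 days from September 23, 2010 (end of the 10-day objection period, which began when the complaint is filed on September 13, 2010) gives a deadline of December 9, 2010; done December 3, 2010 — timely.

None — every step was satisfied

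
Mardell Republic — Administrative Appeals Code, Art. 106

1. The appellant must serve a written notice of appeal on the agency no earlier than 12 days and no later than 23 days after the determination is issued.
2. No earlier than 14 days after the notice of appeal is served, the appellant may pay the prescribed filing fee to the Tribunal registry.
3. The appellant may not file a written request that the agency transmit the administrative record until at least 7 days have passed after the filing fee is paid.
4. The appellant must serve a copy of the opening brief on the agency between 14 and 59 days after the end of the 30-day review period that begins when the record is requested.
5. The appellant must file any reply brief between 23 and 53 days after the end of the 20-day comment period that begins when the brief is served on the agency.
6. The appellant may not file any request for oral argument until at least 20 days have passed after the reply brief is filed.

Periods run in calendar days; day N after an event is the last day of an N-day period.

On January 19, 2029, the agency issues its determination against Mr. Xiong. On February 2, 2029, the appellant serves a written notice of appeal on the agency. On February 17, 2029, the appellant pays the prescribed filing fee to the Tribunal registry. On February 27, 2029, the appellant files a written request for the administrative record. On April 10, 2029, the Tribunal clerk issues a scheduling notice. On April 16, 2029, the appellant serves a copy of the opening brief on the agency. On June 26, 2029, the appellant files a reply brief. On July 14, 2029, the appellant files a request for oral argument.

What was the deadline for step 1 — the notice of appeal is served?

February 11, 2029

Step 1 runs from January 19, 2029, when the determination is issued. The window is 12–23 days after January 19, 2029; it closes on February 11, 2029.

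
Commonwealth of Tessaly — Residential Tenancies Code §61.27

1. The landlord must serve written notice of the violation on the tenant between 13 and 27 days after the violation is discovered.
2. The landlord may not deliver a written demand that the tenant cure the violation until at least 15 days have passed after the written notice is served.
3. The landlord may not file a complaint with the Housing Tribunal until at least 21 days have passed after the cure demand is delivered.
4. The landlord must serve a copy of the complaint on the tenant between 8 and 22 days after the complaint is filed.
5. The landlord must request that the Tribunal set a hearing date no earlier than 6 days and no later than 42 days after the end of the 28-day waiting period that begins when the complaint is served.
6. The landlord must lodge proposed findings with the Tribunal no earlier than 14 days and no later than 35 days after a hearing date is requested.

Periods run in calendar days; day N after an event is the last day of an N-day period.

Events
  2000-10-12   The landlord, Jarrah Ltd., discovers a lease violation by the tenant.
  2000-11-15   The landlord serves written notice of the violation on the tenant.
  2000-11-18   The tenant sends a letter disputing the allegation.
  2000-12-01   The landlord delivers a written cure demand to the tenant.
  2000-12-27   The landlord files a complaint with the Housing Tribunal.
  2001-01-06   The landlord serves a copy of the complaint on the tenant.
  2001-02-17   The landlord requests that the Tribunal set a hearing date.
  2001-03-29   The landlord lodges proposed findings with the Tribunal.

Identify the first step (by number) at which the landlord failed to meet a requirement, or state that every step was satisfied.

Step 1: the window is 13–27 days after 2000-10-12 (when the violation is discovered), so 2000-10-25 through 2000-11-08; 2000-11-15 is 7 days past the end of the window.

Step 1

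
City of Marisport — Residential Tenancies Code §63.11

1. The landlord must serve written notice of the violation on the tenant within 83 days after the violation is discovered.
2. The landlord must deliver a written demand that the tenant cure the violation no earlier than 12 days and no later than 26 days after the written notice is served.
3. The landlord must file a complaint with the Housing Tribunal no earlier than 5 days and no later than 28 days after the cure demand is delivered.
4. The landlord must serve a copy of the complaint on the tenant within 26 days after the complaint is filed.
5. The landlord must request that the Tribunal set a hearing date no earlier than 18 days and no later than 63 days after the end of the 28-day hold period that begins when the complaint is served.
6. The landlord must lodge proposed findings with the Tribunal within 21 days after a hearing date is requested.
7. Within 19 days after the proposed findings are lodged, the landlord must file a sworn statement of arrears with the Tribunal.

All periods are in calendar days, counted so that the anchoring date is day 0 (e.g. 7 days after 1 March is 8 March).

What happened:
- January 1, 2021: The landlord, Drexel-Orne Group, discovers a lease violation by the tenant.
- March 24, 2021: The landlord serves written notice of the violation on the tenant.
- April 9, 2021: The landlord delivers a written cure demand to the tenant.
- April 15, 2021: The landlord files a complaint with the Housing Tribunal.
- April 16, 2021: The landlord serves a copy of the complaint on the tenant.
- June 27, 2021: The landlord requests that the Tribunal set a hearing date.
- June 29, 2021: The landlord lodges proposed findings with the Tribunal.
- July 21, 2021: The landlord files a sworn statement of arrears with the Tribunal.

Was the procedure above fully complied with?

Step 1: 83 days after January 1, 2021 (when the violation is discovered) is March 25, 2021; done March 24, 2021 — timely.
Step 2: the window is 12–26 days after March 24, 2021 (when the written notice is served), so April 5, 2021 through April 19, 2021; April 9, 2021 falls inside that range.
Step 3: the window is 5–28 days after April 9, 2021 (when the cure demand is delivered), so April 14, 2021 through May 7, 2021; April 15, 2021 falls inside that range.
Step 4: 26 days after April 15, 2021 (when the complaint is filed) is May 11, 2021; completed April 16, 2021, before the deadline.
Step 5: the window is 18–63 days after May 14, 2021 (end of the 28-day hold period, which began when the complaint is served on April 16, 2021), so June 1, 2021 through July 16, 2021; done June 27, 2021 — within the window.
Step 6: 21 days after June 27, 2021 (when a hearing date is requested) is July 18, 2021; done June 29, 2021 — timely.
Step 7: 19 days after June 29, 2021 (when the proposed findings are lodged) is July 18, 2021; not done until July 21, 2021, 3 days after the deadline.

No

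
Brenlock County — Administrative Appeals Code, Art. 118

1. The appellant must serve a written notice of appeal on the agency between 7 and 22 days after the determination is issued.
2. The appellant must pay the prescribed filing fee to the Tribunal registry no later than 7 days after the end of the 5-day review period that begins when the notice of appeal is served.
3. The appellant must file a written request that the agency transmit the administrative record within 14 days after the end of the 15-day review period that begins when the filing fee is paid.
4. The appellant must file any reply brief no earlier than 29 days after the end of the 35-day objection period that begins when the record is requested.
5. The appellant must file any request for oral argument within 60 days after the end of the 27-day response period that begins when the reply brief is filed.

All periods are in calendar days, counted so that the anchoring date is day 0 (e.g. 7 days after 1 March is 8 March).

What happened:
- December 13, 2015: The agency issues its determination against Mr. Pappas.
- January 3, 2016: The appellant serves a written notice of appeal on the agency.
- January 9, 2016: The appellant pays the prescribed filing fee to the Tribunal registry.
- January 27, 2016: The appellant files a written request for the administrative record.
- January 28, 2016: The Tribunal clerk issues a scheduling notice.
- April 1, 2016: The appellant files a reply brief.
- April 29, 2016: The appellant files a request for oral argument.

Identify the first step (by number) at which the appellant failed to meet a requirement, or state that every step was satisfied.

None — every step was satisfied

Step 1: the window is 7–22 days after December 13, 2015 (when the determination is issued), so December 20, 2015 through January 4, 2016; done January 3, 2016 — within the window.
Step 2: 7 days after January 8, 2016 (end of the 5-day review period, which began when the notice of appeal is served on January 3, 2016) is January 15, 2016; done January 9, 2016 — timely.
Step 3: 14 days after January 24, 2016 (end of the 15-day review period, which began when the filing fee is paid on January 9, 2016) is February 7, 2016; done January 27, 2016 — timely.
Step 4: the earliest permitted date is 29 days after March 2, 2016 (end of the 35-day objection period, which began when the record is requested on January 27, 2016), i.e. March 31, 2016; done April 1, 2016, after the minimum wait.
Step 5: 60 days after April 28, 2016 (end of the 27-day response period, which began when the reply brief is filed on April 1, 2016) is June 27, 2016; April 29, 2016 is within that limit.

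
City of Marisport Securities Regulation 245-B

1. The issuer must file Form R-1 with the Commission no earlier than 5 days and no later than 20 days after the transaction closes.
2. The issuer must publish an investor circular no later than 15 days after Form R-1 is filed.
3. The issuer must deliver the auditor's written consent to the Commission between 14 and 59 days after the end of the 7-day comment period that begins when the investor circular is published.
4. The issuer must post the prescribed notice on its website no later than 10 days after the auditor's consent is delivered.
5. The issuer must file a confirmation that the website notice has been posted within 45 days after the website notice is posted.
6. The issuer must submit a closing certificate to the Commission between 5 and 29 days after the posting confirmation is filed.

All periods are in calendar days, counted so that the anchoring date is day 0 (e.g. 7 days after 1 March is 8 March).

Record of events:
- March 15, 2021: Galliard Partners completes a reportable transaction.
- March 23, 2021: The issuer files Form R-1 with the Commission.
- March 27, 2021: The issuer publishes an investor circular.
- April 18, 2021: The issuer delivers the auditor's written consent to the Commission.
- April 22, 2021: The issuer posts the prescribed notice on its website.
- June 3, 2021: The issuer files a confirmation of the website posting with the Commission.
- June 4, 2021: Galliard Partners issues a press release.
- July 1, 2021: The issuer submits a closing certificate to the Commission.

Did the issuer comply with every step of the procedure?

(1) the permitted window runs from March 15, 2021 + 5 = March 20, 2021 to March 15, 2021 + 20 = April 4, 2021; done March 23, 2021 — within the window.
(2) due by March 23, 2021 + 15 days = April 7, 2021; done March 27, 2021 — timely.
(3) the permitted window runs from April 3, 2021 + 14 = April 17, 2021 to April 3, 2021 + 59 = June 1, 2021; done April 18, 2021 — within the window.
(4) due by April 18, 2021 + 10 days = April 28, 2021; done April 22, 2021 — timely.
(5) due by April 22, 2021 + 45 days = June 6, 2021; June 3, 2021 is within that limit.
(6) the permitted window runs from June 3, 2021 + 5 = June 8, 2021 to June 3, 2021 + 29 = July 2, 2021; done July 1, 2021 — within the window.

Yes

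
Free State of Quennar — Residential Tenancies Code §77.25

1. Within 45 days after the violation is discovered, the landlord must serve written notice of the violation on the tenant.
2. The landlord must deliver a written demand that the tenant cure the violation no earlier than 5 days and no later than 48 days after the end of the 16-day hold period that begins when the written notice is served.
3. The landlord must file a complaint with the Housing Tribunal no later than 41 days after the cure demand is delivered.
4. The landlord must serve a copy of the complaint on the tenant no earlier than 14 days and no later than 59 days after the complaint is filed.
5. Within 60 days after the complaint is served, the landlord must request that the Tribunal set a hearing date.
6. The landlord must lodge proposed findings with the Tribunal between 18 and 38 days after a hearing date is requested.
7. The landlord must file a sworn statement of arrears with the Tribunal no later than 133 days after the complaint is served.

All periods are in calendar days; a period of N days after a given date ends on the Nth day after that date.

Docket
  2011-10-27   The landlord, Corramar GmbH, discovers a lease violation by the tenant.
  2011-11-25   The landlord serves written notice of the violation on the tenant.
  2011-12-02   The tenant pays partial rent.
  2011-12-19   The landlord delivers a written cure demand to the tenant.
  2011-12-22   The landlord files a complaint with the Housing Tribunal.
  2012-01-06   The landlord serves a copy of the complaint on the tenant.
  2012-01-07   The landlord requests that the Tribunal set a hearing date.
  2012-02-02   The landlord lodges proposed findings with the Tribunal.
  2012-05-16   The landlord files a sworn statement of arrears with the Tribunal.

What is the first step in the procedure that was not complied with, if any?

None — every step was satisfied

Step 1 — counting 45 days from 2011-10-27 (when the violation is discovered) gives a deadline of 2011-12-11; done 2011-11-25 — timely.
Step 2 — 5 and 48 days from 2011-12-11 (end of the 16-day hold period, which began when the written notice is served on 2011-11-25) are 2011-12-16 and 2012-01-28 respectively; done 2011-12-19 — within the window.
Step 3 — counting 41 days from 2011-12-19 (when the cure demand is delivered) gives a deadline of 2012-01-29; completed 2011-12-22, before the deadline.
Step 4 — 14 and 59 days from 2011-12-22 (when the complaint is filed) are 2012-01-05 and 2012-02-19 respectively; done 2012-01-06 — within the window.
Step 5 — counting 60 days from 2012-01-06 (when the complaint is served) gives a deadline of 2012-03-06; 2012-01-07 is within that limit.
Step 6 — 18 and 38 days from 2012-01-07 (when a hearing date is requested) are 2012-01-25 and 2012-02-14 respectively; done 2012-02-02 — within the window.
Step 7 — counting 133 days from 2012-01-06 (when the complaint is served) gives a deadline of 2012-05-18; 2012-05-16 is within that limit.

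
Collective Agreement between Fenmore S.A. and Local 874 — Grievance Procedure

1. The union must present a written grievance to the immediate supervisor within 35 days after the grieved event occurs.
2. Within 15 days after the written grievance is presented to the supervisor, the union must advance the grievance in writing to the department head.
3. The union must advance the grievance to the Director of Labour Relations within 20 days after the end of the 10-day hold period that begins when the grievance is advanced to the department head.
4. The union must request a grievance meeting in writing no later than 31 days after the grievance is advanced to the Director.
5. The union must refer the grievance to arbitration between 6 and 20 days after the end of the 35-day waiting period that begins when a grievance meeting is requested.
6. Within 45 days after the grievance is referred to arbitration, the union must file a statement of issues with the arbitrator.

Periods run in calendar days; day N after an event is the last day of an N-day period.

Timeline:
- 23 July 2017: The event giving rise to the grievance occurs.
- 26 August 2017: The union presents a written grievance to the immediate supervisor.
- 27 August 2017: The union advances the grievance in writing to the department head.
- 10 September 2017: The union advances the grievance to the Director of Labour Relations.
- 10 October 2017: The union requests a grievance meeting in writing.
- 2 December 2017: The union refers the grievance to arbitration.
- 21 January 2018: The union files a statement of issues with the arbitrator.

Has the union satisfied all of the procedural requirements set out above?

No

Step 1: 35 days after 23 July 2017 (when the grieved event occurs) is 27 August 2017; 26 August 2017 is within that limit.
Step 2: 15 days after 26 August 2017 (when the written grievance is presented to the supervisor) is 10 September 2017; done 27 August 2017 — timely.
Step 3: 20 days after 6 September 2017 (end of the 10-day hold period, which began when the grievance is advanced to the department head on 27 August 2017) is 26 September 2017; 10 September 2017 is within that limit.
Step 4: 31 days after 10 September 2017 (when the grievance is advanced to the Director) is 11 October 2017; completed 10 October 2017, before the deadline.
Step 5: the window is 6–20 days after 14 November 2017 (end of the 35-day waiting period, which began when a grievance meeting is requested on 10 October 2017), so 20 November 2017 through 4 December 2017; 2 December 2017 falls inside that range.
Step 6: 45 days after 2 December 2017 (when the grievance is referred to arbitration) is 16 January 2018; not done until 21 January 2018, 5 days after the deadline.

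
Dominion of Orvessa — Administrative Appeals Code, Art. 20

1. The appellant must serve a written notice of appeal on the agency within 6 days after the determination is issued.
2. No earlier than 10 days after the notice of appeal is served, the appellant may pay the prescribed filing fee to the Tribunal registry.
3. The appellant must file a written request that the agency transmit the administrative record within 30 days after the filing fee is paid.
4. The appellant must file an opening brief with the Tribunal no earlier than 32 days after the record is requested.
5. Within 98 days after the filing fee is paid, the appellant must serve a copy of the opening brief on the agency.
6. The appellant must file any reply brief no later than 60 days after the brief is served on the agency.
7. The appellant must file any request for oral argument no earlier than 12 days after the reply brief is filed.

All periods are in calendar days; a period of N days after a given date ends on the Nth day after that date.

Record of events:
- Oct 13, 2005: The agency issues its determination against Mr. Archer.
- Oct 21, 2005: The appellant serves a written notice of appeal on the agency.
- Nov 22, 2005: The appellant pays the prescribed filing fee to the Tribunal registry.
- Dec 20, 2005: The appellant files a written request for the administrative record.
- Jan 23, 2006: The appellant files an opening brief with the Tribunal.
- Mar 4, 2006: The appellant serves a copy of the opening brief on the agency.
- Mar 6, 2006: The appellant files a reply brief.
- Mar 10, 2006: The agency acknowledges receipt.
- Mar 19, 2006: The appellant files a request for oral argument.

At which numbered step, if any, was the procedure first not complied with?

Step 1

Step 1 — counting 6 days from Oct 13, 2005 (when the determination is issued) gives a deadline of Oct 19, 2005; done Oct 21, 2005 — 2 days late.
Later steps need not be reached.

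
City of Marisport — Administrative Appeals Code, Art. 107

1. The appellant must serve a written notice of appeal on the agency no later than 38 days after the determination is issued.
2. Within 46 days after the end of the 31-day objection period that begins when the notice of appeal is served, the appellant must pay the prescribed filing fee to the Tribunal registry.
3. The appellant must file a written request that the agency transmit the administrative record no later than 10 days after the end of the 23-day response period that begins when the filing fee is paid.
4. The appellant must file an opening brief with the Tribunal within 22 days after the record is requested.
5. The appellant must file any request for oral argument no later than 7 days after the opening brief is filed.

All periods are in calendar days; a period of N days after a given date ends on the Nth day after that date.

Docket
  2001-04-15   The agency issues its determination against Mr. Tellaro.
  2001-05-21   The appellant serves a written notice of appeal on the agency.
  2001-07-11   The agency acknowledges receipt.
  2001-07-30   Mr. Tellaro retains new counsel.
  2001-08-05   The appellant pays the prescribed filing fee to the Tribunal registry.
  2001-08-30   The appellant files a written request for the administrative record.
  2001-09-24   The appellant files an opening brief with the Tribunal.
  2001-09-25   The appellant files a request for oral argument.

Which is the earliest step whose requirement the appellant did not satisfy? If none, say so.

Step 4

Step 1: 38 days after 2001-04-15 (when the determination is issued) is 2001-05-23; 2001-05-21 is within that limit.
Step 2: 46 days after 2001-06-21 (end of the 31-day objection period, which began when the notice of appeal is served on 2001-05-21) is 2001-08-06; done 2001-08-05 — timely.
Step 3: 10 days after 2001-08-28 (end of the 23-day response period, which began when the filing fee is paid on 2001-08-05) is 2001-09-07; completed 2001-08-30, before the deadline.
Step 4: 22 days after 2001-08-30 (when the record is requested) is 2001-09-21; not done until 2001-09-24, 3 days after the deadline.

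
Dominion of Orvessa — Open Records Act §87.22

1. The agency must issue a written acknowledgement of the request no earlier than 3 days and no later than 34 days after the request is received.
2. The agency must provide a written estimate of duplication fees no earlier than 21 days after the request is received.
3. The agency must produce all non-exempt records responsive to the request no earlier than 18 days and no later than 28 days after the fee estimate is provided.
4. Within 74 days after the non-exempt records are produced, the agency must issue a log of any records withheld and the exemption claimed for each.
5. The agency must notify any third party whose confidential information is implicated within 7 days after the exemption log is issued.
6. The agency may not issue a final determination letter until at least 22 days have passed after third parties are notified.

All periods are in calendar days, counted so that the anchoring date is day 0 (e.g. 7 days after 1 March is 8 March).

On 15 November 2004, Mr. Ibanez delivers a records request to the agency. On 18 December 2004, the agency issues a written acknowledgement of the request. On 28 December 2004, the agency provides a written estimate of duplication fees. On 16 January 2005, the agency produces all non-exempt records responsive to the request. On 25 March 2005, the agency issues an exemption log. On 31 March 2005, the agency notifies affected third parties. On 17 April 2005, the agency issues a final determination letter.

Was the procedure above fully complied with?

Step 1: the window is 3–34 days after 15 November 2004 (when the request is received), so 18 November 2004 through 19 December 2004; done 18 December 2004 — within the window.
Step 2: the earliest permitted date is 21 days after 15 November 2004 (when the request is received), i.e. 6 December 2004; done 28 December 2004 — permitted.
Step 3: the window is 18–28 days after 28 December 2004 (when the fee estimate is provided), so 15 January 2005 through 25 January 2005; 16 January 2005 falls inside that range.
Step 4: 74 days after 16 January 2005 (when the non-exempt records are produced) is 31 March 2005; completed 25 March 2005, before the deadline.
Step 5: 7 days after 25 March 2005 (when the exemption log is issued) is 1 April 2005; 31 March 2005 is within that limit.
Step 6: the earliest permitted date is 22 days after 31 March 2005 (when third parties are notified), i.e. 22 April 2005; acted on 17 April 2005, 5 days prematurely.
The procedure was therefore not followed at step 6.

No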